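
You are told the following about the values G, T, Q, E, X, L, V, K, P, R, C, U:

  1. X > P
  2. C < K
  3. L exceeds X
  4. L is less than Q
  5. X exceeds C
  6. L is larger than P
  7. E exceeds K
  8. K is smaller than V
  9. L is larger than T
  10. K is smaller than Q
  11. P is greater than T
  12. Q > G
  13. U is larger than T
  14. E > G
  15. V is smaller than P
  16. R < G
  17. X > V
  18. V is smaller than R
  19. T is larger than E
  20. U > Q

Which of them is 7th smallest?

The consecutive relations fix a unique order: C < K < V < R < G < E < T < P < X < L < Q < U.
The 7th smallest is T.

T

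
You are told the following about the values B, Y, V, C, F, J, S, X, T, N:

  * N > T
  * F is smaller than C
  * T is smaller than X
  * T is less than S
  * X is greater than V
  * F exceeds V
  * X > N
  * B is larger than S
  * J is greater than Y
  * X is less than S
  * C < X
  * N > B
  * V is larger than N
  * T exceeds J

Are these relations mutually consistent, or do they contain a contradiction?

We have B < N stated directly, yet also N < V < F < C < X < S < B by chaining the others — so N < B. Contradiction.

inconsistent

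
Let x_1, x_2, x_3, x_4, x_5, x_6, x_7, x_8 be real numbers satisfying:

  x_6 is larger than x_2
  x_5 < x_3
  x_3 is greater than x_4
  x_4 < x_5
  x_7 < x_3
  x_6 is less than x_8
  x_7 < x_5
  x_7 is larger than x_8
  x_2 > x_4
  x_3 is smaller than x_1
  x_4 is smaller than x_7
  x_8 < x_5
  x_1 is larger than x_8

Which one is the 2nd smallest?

x_2

Chaining the given pairs: x_4 < x_2 < x_6 < x_8 < x_7 < x_5 < x_3 < x_1.
Counting 2 from the smallest end gives x_2.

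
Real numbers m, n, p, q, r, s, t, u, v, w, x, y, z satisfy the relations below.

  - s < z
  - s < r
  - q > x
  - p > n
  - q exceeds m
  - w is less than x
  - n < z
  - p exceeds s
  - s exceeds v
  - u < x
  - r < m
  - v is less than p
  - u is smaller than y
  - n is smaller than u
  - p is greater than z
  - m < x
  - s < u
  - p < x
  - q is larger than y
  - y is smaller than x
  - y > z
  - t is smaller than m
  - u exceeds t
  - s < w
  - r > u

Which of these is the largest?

Chaining downward from q: directly below it, y, m, x; then t, z, p, u, w, r; then v, s, n.
That covers every other element, and nothing is given above q, so q is the largest.

q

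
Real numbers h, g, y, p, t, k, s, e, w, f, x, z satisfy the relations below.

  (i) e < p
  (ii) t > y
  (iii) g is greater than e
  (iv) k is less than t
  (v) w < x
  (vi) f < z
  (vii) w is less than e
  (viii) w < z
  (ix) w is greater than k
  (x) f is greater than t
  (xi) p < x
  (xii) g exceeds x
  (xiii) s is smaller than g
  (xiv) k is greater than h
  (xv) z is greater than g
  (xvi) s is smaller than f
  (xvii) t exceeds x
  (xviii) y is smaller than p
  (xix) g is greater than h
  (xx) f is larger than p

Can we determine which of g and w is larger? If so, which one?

g

w < e and e < p give w < p.
Then p < x extends the chain to x.
Then x < g extends the chain to g.
So g is larger.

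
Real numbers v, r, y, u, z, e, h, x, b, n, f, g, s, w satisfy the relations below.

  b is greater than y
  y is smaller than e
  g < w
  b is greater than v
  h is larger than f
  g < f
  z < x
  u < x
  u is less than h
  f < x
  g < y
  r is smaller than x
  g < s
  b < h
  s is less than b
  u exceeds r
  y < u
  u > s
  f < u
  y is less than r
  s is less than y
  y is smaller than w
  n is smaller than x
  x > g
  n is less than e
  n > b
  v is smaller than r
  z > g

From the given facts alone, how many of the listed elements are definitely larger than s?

9

The elements the relations force above s are y, b, r, n, u, h, x, e, w — no chain reaches any other.
That is 9.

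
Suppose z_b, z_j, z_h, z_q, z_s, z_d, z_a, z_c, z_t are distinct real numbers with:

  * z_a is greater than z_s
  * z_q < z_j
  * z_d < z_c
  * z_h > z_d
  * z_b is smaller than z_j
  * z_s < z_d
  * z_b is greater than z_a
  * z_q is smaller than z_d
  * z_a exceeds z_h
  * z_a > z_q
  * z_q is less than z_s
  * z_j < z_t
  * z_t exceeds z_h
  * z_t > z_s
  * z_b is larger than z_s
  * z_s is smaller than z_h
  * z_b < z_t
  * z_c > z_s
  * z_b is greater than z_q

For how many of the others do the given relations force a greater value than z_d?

Directly above z_d: z_h, z_c.
One step further: z_a, z_t (4 so far).
One step further: z_b (5 so far).
One step further: z_j (6 so far).
Nothing else is reachable above z_d; 6 in all.

6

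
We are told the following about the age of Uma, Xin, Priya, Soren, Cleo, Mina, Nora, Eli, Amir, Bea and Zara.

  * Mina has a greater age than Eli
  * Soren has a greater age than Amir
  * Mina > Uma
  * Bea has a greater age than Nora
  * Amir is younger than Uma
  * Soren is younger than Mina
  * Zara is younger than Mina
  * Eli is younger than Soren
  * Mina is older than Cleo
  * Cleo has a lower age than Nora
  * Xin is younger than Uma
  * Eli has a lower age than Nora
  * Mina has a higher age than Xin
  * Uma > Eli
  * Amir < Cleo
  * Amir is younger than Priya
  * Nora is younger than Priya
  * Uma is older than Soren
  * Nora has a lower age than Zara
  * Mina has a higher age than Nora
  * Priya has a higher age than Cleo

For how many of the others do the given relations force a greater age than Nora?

From Nora the given relations immediately reach Bea, Zara, Priya, Mina.
Nothing else is reachable above Nora; 4 in all.

4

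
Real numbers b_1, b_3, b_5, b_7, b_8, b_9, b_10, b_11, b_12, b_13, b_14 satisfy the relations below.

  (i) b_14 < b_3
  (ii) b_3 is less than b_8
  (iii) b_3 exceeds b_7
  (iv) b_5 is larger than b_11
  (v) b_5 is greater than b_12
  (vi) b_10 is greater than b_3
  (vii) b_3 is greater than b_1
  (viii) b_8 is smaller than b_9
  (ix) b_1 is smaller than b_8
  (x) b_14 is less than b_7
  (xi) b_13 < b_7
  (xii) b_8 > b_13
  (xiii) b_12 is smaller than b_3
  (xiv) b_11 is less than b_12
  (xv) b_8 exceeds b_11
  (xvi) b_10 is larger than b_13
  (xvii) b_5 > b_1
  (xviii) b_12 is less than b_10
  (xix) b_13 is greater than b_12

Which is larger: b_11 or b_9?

Chaining the given relations: b_11 < b_12 < b_13 < b_7 < b_3 < b_8 < b_9.
So b_11 < b_9; b_9 is the larger of the two.

b_9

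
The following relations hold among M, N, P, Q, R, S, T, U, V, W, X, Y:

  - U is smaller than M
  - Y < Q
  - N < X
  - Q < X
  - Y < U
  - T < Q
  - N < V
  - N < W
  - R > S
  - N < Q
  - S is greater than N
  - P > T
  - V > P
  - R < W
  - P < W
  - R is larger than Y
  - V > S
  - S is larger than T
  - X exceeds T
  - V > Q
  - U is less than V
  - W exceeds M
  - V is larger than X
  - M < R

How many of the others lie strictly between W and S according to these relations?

1

The relations place S below W. An element lies strictly between them when it is forced above S and also forced below W.
Above S: {V, R}. Below W: {T, Y, N, P, U, M, R}.
Intersection: {R} — 1.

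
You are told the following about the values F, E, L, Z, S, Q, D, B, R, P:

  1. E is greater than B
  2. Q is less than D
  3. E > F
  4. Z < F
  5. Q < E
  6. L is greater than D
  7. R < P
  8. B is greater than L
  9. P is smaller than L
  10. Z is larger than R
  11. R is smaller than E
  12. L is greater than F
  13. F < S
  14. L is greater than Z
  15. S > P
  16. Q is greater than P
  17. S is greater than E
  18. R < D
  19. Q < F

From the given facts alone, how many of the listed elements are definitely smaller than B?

7

From B the given relations immediately reach L.
From those, P, Z, F, D — 5 in total.
From those, R, Q — 7 in total.
No other element is forced below B by the given relations, so the count is 7.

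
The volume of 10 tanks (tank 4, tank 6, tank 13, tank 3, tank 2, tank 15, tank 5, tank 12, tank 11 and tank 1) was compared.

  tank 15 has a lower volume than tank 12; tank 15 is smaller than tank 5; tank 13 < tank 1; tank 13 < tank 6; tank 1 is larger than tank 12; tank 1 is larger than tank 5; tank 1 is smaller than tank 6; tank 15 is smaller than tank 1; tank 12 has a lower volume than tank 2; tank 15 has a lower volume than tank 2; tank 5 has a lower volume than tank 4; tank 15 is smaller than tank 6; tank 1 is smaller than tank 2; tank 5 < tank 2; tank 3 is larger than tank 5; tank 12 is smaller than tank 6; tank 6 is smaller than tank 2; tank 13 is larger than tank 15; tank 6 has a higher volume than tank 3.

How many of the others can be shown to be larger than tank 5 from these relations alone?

5

From tank 5 the given relations immediately reach tank 3, tank 1, tank 4, tank 2.
From those, tank 6 — 5 in total.
No other element is forced above tank 5 by the given relations, so the count is 5.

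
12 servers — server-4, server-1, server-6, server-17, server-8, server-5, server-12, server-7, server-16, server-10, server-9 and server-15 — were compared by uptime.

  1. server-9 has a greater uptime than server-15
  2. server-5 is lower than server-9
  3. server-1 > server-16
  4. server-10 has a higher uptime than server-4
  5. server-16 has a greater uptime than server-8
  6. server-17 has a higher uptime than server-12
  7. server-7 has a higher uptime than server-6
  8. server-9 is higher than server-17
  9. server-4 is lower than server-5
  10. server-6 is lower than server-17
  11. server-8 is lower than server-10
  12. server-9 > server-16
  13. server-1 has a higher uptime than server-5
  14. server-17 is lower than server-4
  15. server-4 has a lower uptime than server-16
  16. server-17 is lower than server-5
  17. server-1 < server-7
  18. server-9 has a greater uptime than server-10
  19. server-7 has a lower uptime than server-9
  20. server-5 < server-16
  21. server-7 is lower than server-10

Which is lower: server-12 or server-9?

server-12

The relevant relations are server-12 < server-17; server-17 < server-4; server-4 < server-5; server-5 < server-16; server-16 < server-1; server-1 < server-7; server-7 < server-10; server-10 < server-9.
Chaining these gives server-12 < server-17 < server-4 < server-5 < server-16 < server-1 < server-7 < server-10 < server-9.
So server-12 < server-9; server-12 is the lower of the two.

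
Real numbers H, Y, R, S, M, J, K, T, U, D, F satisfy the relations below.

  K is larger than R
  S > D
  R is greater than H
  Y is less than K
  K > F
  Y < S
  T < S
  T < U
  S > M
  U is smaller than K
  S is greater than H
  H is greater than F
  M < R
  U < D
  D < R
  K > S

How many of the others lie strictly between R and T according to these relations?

2

The relations place T below R. An element lies strictly between them when it is forced above T and also forced below R.
Above T: {U, D, S, K}. Below R: {F, M, H, U, D}.
Intersection: {U, D} — 2.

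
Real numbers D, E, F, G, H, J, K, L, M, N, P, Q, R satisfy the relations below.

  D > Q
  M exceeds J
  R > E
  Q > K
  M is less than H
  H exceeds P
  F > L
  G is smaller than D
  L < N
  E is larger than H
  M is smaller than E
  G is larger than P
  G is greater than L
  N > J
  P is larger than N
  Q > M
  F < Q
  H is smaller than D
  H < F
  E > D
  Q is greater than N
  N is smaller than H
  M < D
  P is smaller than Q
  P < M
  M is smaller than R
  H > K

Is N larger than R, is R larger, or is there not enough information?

R

N < P and P < M give N < M.
Then M < H extends the chain to H.
With H < F: N < P < M < H < F.
With F < Q: N < P < M < H < F < Q.
With Q < D: N < P < M < H < F < Q < D.
Then D < E extends the chain to E.
With E < R: N < P < M < H < F < Q < D < E < R.
So R is larger.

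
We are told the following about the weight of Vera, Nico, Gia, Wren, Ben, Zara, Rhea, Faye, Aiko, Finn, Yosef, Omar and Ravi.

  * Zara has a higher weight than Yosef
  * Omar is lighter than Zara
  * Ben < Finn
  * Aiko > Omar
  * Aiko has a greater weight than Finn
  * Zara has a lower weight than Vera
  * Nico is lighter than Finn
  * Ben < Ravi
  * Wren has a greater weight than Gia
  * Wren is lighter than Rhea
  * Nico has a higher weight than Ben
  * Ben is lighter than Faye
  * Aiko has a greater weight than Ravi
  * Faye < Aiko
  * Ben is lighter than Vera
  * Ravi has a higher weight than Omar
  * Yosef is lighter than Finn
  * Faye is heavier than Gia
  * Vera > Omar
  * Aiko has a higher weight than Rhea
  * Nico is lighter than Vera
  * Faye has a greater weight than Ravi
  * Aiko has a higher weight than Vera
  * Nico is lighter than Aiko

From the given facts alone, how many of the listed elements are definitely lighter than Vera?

The elements the relations force below Vera are Ben, Omar, Yosef, Nico, Zara — no chain reaches any other.
That is 5.

5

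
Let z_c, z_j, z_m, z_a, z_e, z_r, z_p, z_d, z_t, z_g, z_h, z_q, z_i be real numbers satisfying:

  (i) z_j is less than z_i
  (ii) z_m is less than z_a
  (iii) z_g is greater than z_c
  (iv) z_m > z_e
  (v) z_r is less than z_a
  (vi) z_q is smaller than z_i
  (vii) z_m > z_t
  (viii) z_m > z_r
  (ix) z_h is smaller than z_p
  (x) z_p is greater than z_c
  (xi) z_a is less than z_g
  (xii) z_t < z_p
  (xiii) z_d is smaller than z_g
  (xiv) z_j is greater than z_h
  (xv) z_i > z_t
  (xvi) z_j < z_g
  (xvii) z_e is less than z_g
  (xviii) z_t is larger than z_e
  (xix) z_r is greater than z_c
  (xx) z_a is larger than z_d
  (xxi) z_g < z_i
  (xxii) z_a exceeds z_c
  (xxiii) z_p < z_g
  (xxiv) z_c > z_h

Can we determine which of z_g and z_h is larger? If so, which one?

z_g

z_h < z_c and z_c < z_r give z_h < z_r.
With z_r < z_m: z_h < z_c < z_r < z_m.
With z_m < z_a: z_h < z_c < z_r < z_m < z_a.
With z_a < z_g: z_h < z_c < z_r < z_m < z_a < z_g.
So z_g is larger.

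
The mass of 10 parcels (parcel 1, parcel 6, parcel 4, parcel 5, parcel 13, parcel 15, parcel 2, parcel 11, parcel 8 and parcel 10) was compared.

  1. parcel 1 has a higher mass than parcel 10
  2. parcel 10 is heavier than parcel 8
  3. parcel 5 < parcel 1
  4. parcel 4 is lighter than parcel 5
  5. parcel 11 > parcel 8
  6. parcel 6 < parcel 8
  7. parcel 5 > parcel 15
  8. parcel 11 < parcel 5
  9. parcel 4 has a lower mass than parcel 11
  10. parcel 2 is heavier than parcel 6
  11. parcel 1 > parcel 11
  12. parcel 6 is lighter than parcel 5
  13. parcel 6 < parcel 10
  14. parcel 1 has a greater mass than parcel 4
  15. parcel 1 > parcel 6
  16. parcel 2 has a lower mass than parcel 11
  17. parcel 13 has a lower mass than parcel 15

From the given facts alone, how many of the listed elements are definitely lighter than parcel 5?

7

Directly below parcel 5: parcel 6, parcel 4, parcel 11, parcel 15.
One step further: parcel 8, parcel 2, parcel 13 (7 so far).
Nothing else is reachable below parcel 5; 7 in all.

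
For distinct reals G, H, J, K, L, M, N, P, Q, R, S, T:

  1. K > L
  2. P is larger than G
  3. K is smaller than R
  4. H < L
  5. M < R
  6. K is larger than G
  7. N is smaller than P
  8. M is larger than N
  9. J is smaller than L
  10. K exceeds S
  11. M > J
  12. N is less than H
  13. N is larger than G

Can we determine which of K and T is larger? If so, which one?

undetermined

Following every chain through T: nothing is chained to T.
K is not reached, and no chain runs the other way from K to T.
So the given relations leave the order of T and K undetermined.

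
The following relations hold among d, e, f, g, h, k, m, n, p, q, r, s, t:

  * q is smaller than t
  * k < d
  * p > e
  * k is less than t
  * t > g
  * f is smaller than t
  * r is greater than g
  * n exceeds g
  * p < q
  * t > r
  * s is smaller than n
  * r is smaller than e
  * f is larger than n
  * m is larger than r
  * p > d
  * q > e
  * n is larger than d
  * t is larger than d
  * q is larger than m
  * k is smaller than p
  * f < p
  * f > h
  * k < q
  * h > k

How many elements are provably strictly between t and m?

The relations place m below t. An element lies strictly between them when it is forced above m and also forced below t.
Above m: {q}. Below t: {g, k, r, d, s, h, e, n, f, p, q}.
Intersection: {q} — 1.

1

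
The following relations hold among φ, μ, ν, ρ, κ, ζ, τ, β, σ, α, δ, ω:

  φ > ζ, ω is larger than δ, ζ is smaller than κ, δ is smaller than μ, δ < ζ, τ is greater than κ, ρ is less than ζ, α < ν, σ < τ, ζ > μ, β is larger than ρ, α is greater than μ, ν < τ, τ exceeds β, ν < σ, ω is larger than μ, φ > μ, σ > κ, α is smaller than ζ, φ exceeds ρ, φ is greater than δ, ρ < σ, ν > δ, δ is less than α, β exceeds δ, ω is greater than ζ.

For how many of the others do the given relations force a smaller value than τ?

9

Directly below τ: β, ν, κ, σ.
One step further: ρ, δ, α, ζ (8 so far).
One step further: μ (9 so far).
No other element is forced below τ by the given relations, so the count is 9.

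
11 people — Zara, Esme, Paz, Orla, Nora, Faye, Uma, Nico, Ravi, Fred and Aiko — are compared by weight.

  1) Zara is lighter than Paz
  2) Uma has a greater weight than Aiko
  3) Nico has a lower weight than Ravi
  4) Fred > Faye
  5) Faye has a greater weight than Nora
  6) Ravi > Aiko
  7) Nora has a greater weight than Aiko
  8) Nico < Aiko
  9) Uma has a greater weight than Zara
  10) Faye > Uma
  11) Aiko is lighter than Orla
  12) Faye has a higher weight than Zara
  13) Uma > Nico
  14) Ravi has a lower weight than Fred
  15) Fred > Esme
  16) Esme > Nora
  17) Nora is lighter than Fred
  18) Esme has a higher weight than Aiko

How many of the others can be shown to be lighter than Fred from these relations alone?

8

From Fred the given relations immediately reach Nora, Esme, Ravi, Faye.
From those, Nico, Aiko, Zara, Uma — 8 in total.
No other element is forced below Fred by the given relations, so the count is 8.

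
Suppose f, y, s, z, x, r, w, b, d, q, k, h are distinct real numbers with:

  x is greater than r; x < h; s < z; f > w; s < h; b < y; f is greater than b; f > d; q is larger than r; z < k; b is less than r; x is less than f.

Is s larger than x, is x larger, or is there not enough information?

undetermined

Following every chain through s: above s we get z, k, h.
x is not reached, and no chain runs the other way from x to s.
So the given relations leave the order of s and x undetermined.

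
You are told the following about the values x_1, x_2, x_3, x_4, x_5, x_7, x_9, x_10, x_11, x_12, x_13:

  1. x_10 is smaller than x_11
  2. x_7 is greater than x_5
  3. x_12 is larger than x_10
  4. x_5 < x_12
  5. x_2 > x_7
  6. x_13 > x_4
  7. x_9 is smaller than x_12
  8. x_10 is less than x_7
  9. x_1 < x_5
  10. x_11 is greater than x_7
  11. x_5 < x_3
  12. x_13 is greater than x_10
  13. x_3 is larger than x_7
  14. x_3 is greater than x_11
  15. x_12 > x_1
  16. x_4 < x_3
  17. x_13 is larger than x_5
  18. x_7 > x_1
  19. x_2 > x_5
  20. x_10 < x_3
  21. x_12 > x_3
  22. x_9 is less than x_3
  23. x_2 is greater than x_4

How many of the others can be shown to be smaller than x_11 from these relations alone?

From x_11 the given relations immediately reach x_10, x_7.
From those, x_1, x_5 — 4 in total.
No other element is forced below x_11 by the given relations, so the count is 4.

4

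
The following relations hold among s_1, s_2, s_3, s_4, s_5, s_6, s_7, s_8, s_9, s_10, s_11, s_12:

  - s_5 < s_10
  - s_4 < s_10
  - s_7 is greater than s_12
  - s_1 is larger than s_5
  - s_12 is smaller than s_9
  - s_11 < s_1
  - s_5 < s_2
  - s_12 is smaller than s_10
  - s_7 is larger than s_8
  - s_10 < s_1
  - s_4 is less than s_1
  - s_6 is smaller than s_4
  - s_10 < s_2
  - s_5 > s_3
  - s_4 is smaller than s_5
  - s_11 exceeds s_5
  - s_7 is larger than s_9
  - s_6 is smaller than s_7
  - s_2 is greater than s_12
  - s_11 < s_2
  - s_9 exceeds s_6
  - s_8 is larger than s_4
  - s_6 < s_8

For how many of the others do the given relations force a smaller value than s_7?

Directly below s_7: s_6, s_8, s_12, s_9.
One step further: s_4 (5 so far).
No other element is forced below s_7 by the given relations, so the count is 5.

5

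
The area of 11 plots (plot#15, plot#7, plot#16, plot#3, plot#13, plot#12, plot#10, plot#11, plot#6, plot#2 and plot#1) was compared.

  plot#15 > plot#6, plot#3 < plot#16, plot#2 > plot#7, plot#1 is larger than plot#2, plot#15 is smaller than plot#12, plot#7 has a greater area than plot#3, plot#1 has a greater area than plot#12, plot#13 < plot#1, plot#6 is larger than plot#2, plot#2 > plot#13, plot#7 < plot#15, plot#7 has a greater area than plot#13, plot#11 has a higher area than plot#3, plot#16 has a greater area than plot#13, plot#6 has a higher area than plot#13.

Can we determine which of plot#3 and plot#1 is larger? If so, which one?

plot#3 < plot#7 < plot#2 < plot#6 < plot#15 < plot#12 < plot#1, by transitivity through plot#7, plot#2, plot#6, plot#15, plot#12.
So plot#1 is larger.

plot#1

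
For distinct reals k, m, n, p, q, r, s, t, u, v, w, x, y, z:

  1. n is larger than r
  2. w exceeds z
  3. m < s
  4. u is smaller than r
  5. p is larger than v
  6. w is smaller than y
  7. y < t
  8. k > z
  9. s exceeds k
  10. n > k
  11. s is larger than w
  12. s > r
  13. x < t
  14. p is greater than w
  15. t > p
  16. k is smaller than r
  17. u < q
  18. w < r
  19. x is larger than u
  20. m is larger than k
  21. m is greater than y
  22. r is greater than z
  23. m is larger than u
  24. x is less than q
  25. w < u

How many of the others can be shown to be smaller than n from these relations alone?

From n the given relations immediately reach k, r.
From those, z, w, u — 5 in total.
Nothing else is reachable below n; 5 in all.

5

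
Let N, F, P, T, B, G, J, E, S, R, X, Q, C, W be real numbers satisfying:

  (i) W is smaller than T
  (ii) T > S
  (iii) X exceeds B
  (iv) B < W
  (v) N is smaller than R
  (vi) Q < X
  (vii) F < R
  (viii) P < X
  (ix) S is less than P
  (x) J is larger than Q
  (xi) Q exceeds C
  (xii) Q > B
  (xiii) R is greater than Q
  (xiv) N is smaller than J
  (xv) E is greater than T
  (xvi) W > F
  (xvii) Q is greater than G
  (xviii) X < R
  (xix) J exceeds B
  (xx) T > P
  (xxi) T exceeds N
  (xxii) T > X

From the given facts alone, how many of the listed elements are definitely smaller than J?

The elements the relations force below J are N, B, C, G, Q — no chain reaches any other.
That is 5.

5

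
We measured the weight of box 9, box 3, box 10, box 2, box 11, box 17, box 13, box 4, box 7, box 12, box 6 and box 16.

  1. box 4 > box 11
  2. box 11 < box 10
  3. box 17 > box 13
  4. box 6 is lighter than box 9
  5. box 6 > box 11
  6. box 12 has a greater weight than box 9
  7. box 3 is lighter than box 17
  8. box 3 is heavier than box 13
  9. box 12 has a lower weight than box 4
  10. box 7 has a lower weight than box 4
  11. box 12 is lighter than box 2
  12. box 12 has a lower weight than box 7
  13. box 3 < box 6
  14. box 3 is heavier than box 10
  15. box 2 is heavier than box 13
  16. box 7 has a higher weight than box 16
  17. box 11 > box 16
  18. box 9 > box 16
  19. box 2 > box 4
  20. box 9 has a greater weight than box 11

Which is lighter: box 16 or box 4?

box 16 < box 11 and box 11 < box 10 give box 16 < box 10.
With box 10 < box 3: box 16 < box 11 < box 10 < box 3.
With box 3 < box 6: box 16 < box 11 < box 10 < box 3 < box 6.
With box 6 < box 9: box 16 < box 11 < box 10 < box 3 < box 6 < box 9.
With box 9 < box 12: box 16 < box 11 < box 10 < box 3 < box 6 < box 9 < box 12.
With box 12 < box 7: box 16 < box 11 < box 10 < box 3 < box 6 < box 9 < box 12 < box 7.
Then box 7 < box 4 extends the chain to box 4.
So box 16 < box 4; box 16 is the lighter of the two.

box 16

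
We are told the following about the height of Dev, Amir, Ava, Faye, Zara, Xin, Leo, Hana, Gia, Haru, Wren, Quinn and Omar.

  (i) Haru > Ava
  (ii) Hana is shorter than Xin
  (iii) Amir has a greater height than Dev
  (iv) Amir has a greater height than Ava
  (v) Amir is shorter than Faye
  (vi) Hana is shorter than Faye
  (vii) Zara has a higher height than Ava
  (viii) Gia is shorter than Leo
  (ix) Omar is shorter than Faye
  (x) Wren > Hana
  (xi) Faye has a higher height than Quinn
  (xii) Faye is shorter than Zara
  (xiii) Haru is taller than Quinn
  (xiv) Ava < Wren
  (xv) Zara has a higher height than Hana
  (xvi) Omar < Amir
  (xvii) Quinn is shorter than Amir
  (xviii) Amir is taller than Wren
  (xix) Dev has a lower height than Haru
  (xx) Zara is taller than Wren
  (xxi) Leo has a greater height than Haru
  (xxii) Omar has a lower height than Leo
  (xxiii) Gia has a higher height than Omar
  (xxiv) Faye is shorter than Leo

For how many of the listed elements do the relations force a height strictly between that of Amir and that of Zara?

1

The relations place Amir below Zara. An element lies strictly between them when it is forced above Amir and also forced below Zara.
Above Amir: {Faye, Leo}. Below Zara: {Dev, Ava, Quinn, Omar, Hana, Wren, Faye}.
Intersection: {Faye} — 1.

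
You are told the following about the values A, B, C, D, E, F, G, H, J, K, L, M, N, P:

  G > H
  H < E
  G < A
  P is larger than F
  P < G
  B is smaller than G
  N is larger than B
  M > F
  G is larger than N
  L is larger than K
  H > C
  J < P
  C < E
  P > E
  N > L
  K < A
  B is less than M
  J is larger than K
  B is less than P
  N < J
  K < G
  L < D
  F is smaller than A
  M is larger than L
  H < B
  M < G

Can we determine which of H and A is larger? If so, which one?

A

Chaining the given relations: H < B < N < J < P < G < A.
So A is larger.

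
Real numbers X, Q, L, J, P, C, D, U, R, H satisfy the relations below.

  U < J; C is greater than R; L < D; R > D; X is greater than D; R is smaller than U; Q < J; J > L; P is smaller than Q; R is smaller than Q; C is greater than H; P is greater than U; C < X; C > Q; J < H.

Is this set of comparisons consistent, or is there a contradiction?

consistent

Every relation is compatible with L < D < R < U < P < Q < J < H < C < X; the set is consistent.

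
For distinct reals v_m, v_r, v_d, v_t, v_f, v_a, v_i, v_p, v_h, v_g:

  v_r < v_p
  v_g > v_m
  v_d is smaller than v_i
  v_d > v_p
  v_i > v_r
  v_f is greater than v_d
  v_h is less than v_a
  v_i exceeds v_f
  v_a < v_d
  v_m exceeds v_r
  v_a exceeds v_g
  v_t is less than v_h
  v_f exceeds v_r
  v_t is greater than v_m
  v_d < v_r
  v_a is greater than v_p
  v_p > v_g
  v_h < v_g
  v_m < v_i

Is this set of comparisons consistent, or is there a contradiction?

Chaining the given relations yields v_r < v_m < v_t < v_h < v_g < v_p < v_a < v_d, so v_r < v_d. But one relation states v_d < v_r. These cannot both hold.

inconsistent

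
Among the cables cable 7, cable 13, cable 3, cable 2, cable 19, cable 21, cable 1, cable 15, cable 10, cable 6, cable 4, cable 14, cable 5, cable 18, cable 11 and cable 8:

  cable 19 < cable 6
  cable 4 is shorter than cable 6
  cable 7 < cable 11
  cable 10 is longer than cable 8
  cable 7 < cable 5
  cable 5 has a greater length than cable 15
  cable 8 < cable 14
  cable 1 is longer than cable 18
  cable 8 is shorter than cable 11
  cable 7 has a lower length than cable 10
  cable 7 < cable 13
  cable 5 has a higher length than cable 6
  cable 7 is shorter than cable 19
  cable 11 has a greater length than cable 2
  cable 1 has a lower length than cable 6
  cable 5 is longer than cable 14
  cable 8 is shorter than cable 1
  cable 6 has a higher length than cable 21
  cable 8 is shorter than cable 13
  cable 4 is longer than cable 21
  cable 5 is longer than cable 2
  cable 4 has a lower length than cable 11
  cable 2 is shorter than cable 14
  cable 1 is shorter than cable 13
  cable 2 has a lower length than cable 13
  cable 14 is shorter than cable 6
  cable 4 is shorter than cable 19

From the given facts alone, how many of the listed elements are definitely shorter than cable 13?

From cable 13 the given relations immediately reach cable 2, cable 7, cable 8, cable 1.
From those, cable 18 — 5 in total.
Nothing else is reachable below cable 13; 5 in all.

5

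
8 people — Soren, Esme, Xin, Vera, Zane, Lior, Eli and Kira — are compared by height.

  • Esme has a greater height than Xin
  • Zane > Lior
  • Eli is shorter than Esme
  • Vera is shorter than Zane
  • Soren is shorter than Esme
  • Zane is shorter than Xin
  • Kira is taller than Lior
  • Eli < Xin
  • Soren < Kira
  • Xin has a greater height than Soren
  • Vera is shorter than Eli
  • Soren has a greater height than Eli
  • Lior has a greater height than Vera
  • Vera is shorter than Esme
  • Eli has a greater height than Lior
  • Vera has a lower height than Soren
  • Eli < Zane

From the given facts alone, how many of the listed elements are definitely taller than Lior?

Directly above Lior: Eli, Zane, Kira.
One step further: Soren, Xin, Esme (6 so far).
No other element is forced above Lior by the given relations, so the count is 6.

6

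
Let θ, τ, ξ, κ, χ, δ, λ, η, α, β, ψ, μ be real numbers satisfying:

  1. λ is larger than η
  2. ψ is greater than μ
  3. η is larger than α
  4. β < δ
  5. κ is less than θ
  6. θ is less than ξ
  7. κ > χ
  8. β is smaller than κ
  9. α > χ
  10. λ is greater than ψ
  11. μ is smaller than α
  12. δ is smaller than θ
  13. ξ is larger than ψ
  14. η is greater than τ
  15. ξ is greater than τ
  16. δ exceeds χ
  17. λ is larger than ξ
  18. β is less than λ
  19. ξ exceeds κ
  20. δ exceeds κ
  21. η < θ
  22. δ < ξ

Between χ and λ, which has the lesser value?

χ < α and α < η give χ < η.
With η < θ: χ < α < η < θ.
With θ < ξ: χ < α < η < θ < ξ.
With ξ < λ: χ < α < η < θ < ξ < λ.
So χ < λ; χ is the smaller of the two.

χ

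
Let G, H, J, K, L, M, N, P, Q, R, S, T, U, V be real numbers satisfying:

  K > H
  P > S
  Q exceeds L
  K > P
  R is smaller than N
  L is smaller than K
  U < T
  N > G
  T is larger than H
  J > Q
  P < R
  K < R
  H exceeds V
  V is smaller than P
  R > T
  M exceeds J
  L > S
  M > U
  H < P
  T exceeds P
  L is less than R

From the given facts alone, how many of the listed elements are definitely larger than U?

Directly above U: T, M.
One step further: R (3 so far).
One step further: N (4 so far).
No other element is forced above U by the given relations, so the count is 4.

4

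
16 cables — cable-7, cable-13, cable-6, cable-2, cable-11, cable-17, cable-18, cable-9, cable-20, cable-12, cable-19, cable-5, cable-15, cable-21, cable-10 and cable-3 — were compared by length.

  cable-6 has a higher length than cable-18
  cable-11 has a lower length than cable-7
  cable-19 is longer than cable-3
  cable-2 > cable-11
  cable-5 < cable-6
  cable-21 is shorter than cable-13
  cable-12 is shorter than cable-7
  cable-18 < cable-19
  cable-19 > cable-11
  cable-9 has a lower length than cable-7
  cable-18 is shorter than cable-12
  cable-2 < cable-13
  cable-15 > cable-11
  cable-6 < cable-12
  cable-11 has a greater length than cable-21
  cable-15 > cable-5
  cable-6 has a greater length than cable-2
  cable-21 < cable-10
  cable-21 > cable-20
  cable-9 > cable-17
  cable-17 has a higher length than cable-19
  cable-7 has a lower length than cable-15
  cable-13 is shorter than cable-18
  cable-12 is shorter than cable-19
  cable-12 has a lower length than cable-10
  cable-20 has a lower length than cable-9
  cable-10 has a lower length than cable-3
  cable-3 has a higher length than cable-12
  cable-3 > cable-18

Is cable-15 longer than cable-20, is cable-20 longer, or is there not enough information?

cable-20 < cable-21 < cable-11 < cable-2 < cable-13 < cable-18 < cable-6 < cable-12 < cable-10 < cable-3 < cable-19 < cable-17 < cable-9 < cable-7 < cable-15, by transitivity through cable-21, cable-11, cable-2, cable-13, cable-18, cable-6, cable-12, cable-10, cable-3, cable-19, cable-17, cable-9, cable-7.
So cable-15 is longer.

cable-15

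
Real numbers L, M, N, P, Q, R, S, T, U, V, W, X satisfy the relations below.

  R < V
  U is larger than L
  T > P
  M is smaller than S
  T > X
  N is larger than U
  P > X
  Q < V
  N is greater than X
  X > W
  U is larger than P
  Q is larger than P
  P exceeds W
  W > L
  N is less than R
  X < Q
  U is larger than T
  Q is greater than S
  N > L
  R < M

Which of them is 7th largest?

U

Piecing the relations together gives one ordering: L < W < X < P < T < U < N < R < M < S < Q < V.
The 7th largest is U.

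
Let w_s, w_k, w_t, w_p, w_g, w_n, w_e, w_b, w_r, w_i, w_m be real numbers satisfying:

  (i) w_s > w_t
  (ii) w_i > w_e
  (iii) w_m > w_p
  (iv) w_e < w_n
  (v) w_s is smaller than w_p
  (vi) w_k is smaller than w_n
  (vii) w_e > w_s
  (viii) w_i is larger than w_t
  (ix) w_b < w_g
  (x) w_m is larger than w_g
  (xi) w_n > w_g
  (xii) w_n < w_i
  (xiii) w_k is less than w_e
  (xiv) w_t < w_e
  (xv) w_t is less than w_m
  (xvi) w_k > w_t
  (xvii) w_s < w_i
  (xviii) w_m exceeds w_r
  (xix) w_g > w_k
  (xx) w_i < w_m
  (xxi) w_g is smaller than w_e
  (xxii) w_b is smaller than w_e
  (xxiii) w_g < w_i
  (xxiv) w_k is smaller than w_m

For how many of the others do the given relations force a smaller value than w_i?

7

Directly below w_i: w_t, w_s, w_g, w_e, w_n.
One step further: w_b, w_k (7 so far).
Nothing else is reachable below w_i; 7 in all.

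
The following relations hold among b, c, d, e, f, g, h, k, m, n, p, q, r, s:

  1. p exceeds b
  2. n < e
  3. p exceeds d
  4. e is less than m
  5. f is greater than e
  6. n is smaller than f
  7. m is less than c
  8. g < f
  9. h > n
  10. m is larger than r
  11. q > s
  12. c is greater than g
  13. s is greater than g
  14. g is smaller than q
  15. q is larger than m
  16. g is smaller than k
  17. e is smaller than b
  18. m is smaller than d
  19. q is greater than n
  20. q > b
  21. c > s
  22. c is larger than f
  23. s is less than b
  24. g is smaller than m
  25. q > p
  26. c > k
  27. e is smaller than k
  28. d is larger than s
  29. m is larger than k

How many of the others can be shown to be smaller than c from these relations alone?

Directly below c: g, s, k, f, m.
One step further: n, r, e (8 so far).
No other element is forced below c by the given relations, so the count is 8.

8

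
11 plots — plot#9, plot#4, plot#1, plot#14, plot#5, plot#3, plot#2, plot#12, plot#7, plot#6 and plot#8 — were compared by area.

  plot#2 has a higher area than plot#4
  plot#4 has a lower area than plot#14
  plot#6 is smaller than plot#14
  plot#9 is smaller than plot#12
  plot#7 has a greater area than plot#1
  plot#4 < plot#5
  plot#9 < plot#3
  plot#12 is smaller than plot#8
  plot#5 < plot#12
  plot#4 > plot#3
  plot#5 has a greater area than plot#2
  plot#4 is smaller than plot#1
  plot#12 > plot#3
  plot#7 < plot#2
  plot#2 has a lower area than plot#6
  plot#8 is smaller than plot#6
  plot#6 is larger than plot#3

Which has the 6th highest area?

Piecing the relations together gives one ordering: plot#9 < plot#3 < plot#4 < plot#1 < plot#7 < plot#2 < plot#5 < plot#12 < plot#8 < plot#6 < plot#14.
The 6th largest is plot#2.

plot#2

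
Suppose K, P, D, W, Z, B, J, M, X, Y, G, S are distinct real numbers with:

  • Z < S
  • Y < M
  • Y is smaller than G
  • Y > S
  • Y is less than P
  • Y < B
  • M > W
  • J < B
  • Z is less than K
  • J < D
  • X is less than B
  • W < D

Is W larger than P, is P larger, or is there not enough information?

Following every chain through W: above W we get D, M.
P is not reached, and no chain runs the other way from P to W.
So the given relations leave the order of W and P undetermined.

undetermined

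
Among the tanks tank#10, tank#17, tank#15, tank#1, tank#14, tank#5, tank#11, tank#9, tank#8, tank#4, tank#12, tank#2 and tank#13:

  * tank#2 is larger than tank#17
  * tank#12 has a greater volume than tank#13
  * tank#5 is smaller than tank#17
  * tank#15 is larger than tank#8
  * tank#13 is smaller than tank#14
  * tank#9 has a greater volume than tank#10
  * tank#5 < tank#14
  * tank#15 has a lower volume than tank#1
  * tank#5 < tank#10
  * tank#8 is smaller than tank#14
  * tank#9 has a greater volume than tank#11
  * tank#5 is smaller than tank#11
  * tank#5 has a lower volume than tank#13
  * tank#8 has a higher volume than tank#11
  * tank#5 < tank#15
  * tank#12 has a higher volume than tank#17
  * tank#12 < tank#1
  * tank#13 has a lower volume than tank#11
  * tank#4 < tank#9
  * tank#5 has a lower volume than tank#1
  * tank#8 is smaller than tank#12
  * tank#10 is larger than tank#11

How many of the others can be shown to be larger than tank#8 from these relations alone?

4

The elements the relations force above tank#8 are tank#15, tank#12, tank#1, tank#14 — no chain reaches any other.
That is 4.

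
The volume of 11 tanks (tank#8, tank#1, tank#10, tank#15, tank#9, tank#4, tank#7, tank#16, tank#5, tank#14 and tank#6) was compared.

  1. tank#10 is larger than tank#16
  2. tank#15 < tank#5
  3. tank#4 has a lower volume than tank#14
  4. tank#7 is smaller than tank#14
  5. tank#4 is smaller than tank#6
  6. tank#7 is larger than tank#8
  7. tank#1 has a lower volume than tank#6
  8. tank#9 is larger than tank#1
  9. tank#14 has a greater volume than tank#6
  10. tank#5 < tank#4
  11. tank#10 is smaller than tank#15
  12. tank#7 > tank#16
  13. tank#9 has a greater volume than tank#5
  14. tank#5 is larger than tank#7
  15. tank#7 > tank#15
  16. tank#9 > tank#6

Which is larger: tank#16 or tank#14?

tank#14

tank#16 < tank#10 and tank#10 < tank#15 give tank#16 < tank#15.
With tank#15 < tank#7: tank#16 < tank#10 < tank#15 < tank#7.
With tank#7 < tank#5: tank#16 < tank#10 < tank#15 < tank#7 < tank#5.
With tank#5 < tank#4: tank#16 < tank#10 < tank#15 < tank#7 < tank#5 < tank#4.
Then tank#4 < tank#6 extends the chain to tank#6.
Then tank#6 < tank#14 extends the chain to tank#14.
So tank#16 < tank#14; tank#14 is the larger of the two.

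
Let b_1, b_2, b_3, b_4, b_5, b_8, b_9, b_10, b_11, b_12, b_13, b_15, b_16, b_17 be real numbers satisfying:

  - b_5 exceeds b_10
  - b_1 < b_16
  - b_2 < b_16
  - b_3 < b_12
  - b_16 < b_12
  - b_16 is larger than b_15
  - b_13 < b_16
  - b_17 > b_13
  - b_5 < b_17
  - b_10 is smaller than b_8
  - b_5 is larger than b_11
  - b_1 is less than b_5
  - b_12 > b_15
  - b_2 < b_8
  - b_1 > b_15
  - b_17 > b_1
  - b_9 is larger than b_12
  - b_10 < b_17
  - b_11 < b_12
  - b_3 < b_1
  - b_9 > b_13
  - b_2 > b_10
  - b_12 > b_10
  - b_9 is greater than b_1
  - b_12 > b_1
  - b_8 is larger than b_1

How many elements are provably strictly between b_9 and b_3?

3

Chaining upward from b_3 reaches: b_1, b_8, b_16, b_12, b_5, b_17.
Chaining downward from b_9 reaches: b_13, b_10, b_15, b_1, b_2, b_16, b_11, b_12.
Strictly between b_3 and b_9 are those in both lists: b_1, b_16, b_12 — 3 elements.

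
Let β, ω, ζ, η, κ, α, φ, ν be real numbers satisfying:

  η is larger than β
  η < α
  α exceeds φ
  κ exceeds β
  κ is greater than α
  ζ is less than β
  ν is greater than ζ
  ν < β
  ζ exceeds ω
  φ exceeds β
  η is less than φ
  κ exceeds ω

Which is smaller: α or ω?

ω

ω < ζ < ν < β < η < φ < α, by transitivity through ζ, ν, β, η, φ.
So ω < α; ω is the smaller of the two.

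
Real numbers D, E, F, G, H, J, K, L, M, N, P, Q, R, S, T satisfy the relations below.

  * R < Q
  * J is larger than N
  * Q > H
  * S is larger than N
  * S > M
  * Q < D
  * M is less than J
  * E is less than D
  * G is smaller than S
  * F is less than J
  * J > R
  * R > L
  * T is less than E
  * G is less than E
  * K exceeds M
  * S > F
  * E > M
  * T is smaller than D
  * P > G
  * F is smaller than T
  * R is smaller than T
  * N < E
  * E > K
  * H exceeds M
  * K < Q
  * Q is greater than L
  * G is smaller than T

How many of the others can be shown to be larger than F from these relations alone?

5

Directly above F: T, J, S.
One step further: E, D (5 so far).
No other element is forced above F by the given relations, so the count is 5.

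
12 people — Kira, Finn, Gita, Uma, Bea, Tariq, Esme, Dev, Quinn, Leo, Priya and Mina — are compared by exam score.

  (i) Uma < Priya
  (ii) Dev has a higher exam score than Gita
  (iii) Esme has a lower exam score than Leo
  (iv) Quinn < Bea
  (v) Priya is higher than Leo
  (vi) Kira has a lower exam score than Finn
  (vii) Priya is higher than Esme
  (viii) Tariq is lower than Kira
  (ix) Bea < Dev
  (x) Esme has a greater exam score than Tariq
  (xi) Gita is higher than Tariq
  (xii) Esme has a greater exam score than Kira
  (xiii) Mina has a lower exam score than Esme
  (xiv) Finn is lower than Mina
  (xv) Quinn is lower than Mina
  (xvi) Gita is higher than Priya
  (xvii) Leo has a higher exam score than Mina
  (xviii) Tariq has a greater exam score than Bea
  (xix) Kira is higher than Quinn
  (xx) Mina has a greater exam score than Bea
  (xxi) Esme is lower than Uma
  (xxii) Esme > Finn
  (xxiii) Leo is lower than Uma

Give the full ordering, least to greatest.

The consecutive links are each given: Quinn < Bea; Bea < Tariq; Tariq < Kira; Kira < Finn; Finn < Mina; Mina < Esme; Esme < Leo; Leo < Uma; Uma < Priya; Priya < Gita; Gita < Dev.

Quinn < Bea < Tariq < Kira < Finn < Mina < Esme < Leo < Uma < Priya < Gita < Dev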